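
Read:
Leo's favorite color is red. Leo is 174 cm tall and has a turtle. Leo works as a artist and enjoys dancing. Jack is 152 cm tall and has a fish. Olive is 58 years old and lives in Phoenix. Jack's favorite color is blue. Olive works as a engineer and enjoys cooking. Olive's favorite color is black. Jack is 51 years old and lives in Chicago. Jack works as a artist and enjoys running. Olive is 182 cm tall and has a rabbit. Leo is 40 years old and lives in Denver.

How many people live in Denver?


Count in Denver: 1

1


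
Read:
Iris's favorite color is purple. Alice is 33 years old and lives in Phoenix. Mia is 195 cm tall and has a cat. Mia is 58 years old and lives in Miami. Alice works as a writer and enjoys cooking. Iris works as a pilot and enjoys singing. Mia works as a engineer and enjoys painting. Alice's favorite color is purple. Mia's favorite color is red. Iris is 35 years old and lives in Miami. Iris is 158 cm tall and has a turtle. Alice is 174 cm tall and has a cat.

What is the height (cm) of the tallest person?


Tallest: Mia at 195 cm

195


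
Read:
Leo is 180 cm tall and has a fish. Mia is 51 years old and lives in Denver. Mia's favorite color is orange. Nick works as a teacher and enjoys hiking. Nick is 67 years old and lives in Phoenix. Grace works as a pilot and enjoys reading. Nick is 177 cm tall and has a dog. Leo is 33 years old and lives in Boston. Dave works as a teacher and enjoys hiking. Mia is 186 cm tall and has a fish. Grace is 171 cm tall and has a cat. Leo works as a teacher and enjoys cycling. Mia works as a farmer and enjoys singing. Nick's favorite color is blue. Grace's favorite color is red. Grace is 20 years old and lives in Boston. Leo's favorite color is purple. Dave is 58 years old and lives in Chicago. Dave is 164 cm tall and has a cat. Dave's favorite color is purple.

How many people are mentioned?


People: Nick, Dave, Mia, Leo, Grace. Count = 5

5


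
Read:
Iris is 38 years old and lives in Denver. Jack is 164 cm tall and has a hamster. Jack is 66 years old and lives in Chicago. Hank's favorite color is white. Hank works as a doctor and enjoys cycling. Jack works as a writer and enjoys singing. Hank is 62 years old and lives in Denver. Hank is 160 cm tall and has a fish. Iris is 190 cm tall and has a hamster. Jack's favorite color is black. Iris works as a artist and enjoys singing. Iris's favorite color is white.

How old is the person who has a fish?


Person with fish is Hank, age 62

62


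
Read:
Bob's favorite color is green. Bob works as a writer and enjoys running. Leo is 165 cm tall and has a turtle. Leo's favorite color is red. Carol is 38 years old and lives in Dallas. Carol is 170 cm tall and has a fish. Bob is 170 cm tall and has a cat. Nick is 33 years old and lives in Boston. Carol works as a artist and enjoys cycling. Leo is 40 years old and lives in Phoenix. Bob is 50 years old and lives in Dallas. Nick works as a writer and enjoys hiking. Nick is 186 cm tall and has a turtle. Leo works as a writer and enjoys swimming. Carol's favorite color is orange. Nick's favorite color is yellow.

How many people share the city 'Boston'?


Count: 1

1


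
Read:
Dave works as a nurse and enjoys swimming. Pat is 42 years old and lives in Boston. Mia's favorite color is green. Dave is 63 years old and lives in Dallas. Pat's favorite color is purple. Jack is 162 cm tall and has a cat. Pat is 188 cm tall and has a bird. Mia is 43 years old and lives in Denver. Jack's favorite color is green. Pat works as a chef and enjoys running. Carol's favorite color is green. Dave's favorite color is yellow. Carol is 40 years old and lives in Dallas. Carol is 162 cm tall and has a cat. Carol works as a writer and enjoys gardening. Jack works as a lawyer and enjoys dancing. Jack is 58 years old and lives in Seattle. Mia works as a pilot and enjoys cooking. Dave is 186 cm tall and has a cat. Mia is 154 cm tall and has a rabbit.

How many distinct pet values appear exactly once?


Unique pet values: 2

2


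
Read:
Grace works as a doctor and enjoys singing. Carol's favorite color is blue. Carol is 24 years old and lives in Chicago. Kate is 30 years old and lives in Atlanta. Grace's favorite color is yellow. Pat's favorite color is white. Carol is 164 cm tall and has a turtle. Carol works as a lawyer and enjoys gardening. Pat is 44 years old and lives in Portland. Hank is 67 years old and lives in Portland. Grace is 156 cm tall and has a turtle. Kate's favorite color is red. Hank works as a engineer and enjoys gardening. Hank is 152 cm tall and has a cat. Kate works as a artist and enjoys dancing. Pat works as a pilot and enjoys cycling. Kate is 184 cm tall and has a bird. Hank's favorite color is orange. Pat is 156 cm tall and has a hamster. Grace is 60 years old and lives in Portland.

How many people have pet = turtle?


Count: 2

2


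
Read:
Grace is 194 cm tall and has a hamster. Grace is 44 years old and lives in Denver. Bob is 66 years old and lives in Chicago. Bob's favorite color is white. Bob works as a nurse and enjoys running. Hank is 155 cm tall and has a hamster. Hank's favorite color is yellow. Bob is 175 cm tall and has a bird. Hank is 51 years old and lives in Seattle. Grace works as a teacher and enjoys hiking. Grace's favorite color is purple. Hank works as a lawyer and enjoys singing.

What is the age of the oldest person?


Oldest: Bob at 66

66


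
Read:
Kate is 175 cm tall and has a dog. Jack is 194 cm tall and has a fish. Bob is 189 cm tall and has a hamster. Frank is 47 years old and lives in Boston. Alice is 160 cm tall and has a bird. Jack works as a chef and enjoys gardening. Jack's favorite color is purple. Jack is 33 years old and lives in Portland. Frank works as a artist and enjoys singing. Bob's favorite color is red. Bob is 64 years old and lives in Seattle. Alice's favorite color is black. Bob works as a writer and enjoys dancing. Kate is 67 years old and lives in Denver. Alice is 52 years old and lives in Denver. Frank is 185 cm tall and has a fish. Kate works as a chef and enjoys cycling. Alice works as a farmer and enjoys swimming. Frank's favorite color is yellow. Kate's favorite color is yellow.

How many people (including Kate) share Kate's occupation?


Kate is a chef. Count = 2

2


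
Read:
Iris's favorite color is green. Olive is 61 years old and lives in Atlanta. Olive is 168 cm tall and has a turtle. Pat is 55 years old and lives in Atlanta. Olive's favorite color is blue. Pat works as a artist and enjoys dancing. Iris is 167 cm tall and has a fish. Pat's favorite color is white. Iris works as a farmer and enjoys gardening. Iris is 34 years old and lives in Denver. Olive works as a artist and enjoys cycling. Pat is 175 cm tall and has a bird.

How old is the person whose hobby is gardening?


Person with hobby=gardening is Iris, age 34

34


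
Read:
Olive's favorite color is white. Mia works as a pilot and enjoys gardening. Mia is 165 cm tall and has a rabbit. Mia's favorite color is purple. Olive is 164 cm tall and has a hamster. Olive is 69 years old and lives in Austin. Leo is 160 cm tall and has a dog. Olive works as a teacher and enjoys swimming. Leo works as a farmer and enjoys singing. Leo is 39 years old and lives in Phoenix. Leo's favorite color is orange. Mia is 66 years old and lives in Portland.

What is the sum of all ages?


69+39+66 = 174

174


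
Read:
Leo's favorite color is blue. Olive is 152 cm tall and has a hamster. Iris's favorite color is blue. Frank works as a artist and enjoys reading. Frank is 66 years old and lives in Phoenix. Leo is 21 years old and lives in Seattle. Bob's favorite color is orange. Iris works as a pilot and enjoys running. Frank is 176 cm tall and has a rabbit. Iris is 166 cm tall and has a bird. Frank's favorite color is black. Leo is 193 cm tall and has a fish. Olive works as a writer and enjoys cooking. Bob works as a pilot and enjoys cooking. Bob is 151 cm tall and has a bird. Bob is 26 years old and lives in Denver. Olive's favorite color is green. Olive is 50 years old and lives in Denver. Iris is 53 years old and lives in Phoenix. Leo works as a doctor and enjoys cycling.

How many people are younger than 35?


Filter: 2

2


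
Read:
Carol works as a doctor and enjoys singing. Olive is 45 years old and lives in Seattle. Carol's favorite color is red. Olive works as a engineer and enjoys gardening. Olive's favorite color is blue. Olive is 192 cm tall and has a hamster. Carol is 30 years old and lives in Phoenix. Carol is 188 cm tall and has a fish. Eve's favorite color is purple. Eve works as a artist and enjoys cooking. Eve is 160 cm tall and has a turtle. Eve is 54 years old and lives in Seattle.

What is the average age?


Sum=129, n=3, avg=43

43


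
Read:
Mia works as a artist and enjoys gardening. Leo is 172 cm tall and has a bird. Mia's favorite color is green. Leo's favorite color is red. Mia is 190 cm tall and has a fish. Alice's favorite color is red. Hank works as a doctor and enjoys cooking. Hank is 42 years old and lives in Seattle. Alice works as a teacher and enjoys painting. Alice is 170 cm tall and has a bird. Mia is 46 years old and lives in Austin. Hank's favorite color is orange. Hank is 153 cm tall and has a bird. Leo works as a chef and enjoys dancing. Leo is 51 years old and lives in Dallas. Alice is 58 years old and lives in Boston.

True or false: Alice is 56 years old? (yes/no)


Alice is actually 58. no

no


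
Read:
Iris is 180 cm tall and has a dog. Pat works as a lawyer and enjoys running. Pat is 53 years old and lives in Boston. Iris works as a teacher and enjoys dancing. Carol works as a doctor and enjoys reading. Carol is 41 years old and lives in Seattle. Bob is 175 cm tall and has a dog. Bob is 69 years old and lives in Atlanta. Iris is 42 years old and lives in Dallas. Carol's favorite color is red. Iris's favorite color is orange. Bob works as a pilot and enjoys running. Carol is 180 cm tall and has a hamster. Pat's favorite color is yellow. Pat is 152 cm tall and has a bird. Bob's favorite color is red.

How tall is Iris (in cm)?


Iris is 180 cm tall

180


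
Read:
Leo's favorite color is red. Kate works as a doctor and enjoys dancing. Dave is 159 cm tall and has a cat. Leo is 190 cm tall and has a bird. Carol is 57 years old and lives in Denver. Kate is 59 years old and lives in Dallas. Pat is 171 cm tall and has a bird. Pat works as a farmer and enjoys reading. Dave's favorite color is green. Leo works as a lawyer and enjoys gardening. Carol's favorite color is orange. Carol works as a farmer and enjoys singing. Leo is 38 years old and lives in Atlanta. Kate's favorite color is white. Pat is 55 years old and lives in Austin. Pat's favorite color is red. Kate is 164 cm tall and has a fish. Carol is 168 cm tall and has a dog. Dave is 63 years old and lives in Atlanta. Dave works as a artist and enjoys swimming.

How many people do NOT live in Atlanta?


Not in Atlanta: 3

3


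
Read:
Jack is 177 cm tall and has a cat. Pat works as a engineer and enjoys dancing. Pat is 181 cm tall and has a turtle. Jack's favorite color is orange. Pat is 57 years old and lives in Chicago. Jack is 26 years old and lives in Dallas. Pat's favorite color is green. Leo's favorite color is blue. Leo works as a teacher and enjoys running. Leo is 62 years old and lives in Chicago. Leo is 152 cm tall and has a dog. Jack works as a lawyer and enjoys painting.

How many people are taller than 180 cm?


Taller than 180: 1

1


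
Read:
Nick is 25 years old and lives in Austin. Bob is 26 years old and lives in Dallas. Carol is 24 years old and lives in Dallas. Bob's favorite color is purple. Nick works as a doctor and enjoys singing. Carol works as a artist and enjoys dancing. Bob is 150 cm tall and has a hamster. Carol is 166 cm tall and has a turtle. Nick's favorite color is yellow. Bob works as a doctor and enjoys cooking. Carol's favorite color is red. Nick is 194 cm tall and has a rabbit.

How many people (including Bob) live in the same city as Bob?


Bob lives in Dallas. Count = 2

2


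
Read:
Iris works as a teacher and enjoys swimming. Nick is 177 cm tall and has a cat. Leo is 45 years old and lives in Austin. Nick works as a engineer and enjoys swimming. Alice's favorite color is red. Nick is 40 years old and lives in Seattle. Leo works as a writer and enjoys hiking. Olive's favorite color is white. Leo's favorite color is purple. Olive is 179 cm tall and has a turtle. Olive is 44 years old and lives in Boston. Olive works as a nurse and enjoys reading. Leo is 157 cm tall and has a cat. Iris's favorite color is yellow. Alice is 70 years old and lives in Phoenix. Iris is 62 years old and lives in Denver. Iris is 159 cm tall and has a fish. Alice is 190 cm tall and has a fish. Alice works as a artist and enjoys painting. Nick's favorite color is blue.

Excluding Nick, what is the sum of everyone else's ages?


Sum (excluding Nick): 221

221


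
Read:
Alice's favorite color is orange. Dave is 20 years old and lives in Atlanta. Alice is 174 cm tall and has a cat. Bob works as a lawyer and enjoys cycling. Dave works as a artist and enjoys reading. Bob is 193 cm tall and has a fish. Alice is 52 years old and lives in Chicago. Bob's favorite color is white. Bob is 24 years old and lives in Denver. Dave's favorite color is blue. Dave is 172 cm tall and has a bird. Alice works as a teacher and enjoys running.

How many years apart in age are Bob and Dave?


24 vs 20, diff = 4

4


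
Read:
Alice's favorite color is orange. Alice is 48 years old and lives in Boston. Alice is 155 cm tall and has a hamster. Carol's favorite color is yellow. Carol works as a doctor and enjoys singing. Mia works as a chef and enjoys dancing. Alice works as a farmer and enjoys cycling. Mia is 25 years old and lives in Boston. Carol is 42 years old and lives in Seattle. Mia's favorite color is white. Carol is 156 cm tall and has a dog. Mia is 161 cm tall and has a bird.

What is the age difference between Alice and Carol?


|48 - 42| = 6

6


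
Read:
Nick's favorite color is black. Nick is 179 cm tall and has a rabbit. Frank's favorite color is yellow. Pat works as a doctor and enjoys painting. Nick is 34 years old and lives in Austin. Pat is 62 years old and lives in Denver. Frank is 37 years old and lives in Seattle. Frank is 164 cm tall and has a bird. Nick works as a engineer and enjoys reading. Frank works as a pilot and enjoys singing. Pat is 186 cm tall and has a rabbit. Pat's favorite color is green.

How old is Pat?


Pat is 62 years old

62


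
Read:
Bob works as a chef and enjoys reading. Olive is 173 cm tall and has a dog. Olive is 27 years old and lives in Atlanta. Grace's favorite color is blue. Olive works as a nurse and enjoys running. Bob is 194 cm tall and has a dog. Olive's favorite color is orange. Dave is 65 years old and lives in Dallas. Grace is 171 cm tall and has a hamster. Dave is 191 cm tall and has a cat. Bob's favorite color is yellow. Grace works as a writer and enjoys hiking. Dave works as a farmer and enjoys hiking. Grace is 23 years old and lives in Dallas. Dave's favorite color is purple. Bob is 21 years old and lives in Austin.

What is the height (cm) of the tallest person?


Tallest: Bob at 194 cm

194


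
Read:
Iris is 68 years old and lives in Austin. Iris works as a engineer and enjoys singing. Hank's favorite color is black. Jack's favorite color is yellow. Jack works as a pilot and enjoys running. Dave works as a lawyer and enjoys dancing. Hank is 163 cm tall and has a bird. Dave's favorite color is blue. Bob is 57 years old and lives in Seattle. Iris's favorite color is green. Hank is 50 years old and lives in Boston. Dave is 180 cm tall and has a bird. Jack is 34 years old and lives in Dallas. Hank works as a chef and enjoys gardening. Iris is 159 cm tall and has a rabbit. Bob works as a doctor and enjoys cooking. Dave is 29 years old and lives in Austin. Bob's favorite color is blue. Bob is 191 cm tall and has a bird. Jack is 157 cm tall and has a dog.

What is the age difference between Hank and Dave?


|50 - 29| = 21

21


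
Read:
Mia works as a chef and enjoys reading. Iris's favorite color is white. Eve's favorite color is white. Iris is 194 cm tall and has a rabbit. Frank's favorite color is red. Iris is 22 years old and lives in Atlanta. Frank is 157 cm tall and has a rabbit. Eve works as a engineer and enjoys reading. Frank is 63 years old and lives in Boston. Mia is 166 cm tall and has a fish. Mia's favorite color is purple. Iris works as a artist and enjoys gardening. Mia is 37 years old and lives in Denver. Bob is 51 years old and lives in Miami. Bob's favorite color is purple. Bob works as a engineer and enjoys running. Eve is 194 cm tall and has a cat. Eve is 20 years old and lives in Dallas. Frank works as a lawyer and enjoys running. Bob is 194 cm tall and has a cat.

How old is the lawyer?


The lawyer is Frank, age 63

63


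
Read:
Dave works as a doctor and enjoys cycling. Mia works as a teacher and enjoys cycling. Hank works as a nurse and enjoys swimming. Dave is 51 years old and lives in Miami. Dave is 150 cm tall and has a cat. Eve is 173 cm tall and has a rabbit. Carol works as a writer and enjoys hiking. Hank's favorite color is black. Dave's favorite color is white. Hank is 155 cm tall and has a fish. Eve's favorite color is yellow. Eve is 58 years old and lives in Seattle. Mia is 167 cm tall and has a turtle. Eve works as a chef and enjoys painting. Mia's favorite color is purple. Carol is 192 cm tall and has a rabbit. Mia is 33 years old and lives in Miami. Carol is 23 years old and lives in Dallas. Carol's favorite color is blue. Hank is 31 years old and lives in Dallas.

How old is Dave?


Dave is 51 years old

51


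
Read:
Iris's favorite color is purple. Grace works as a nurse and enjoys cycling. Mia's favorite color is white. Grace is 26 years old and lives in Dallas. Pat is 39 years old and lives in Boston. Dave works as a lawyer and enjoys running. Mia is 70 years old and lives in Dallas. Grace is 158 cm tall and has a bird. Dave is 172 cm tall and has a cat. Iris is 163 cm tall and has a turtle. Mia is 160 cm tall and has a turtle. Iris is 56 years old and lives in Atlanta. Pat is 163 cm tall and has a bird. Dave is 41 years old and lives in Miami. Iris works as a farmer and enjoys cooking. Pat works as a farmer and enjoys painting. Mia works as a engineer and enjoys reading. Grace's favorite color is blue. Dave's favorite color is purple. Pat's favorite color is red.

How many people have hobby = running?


Count: 1

1


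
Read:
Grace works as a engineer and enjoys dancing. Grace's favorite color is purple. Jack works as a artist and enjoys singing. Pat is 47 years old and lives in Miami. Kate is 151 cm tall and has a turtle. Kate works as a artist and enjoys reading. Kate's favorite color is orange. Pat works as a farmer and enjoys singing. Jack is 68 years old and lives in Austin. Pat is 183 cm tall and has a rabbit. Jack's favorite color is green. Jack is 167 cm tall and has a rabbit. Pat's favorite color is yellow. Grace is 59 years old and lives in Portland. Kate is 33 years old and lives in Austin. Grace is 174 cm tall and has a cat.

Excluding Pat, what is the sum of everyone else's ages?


Sum (excluding Pat): 160

160


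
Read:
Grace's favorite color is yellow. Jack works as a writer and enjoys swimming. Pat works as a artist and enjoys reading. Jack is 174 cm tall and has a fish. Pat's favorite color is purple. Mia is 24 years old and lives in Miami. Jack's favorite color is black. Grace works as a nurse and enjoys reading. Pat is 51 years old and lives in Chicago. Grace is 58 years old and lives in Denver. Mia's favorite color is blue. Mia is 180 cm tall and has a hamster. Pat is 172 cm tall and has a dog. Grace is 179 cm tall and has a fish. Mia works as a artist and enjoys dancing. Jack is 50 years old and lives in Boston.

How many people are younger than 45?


Filter: 1

1


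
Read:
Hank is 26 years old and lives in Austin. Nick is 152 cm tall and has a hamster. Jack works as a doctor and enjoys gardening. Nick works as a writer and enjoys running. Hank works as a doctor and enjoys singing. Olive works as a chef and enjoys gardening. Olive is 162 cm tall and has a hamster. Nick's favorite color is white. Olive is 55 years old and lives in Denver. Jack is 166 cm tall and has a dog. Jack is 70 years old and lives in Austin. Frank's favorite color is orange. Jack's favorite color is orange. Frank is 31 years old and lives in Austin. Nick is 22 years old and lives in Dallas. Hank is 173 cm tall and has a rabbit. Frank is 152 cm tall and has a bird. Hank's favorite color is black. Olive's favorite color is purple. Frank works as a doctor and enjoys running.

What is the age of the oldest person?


Oldest: Jack at 70

70


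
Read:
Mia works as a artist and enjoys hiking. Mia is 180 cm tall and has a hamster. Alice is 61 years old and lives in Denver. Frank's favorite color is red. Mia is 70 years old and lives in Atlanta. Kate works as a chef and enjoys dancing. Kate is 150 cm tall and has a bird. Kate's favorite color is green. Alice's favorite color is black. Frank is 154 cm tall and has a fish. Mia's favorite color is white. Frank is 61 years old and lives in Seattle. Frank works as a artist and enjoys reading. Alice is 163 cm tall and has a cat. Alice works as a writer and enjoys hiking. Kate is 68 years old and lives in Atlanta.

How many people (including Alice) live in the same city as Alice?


Alice lives in Denver. Count = 1

1


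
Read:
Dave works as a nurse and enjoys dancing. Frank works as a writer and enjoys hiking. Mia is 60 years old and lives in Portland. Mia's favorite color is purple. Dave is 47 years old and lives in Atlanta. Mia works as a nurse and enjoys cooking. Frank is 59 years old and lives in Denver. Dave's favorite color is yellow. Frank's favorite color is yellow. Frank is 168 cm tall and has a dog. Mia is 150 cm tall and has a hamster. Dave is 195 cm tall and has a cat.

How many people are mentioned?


People: Mia, Frank, Dave. Count = 3

3


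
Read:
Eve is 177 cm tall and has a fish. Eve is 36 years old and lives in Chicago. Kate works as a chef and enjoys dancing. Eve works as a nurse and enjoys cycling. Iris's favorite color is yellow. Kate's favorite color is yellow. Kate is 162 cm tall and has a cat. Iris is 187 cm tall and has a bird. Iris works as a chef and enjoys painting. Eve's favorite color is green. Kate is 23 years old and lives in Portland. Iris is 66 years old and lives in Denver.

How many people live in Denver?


Count in Denver: 1

1


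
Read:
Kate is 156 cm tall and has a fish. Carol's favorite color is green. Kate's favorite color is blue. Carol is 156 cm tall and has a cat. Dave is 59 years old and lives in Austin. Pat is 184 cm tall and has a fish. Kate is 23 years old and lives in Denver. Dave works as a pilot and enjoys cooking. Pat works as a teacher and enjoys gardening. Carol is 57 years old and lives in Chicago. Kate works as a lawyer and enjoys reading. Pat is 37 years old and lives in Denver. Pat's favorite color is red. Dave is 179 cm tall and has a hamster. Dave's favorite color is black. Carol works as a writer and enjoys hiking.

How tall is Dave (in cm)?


Dave is 179 cm tall

179


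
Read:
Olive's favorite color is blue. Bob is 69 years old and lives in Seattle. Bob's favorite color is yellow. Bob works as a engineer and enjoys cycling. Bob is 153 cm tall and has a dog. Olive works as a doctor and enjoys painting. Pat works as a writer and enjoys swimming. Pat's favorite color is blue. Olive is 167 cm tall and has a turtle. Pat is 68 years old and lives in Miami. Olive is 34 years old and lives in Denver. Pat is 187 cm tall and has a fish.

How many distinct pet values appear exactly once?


Unique pet values: 3

3


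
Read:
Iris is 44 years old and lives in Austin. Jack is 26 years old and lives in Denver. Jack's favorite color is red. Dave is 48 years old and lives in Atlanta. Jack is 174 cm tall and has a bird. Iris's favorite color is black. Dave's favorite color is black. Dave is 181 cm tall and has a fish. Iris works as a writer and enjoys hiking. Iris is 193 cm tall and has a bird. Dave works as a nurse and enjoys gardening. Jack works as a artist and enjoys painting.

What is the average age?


Sum=118, n=3, avg=39.33

39.33


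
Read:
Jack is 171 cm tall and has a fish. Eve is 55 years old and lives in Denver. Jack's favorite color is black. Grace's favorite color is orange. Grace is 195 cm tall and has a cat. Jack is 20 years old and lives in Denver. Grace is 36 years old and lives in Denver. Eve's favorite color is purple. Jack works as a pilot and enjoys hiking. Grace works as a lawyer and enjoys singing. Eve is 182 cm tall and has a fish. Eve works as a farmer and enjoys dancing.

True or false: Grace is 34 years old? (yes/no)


Grace is actually 36. no

no


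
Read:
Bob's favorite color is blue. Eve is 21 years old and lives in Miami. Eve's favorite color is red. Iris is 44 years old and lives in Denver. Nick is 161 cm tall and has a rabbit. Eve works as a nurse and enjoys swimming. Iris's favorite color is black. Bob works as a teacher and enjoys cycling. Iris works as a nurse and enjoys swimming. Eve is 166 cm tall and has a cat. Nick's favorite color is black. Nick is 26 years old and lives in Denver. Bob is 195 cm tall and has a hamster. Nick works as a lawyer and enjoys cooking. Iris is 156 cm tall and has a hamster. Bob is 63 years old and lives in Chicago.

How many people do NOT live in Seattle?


Not in Seattle: 4

4


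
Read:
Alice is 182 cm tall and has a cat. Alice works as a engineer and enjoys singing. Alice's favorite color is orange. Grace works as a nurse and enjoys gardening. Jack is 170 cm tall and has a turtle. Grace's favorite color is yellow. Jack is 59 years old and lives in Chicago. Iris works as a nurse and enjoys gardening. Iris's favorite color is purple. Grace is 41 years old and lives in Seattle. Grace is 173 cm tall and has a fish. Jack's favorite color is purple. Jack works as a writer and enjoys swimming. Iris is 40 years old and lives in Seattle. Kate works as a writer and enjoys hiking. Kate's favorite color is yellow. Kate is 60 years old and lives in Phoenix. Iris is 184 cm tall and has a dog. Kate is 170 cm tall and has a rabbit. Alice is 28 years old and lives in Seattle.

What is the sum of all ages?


40+59+28+60+41 = 228

228


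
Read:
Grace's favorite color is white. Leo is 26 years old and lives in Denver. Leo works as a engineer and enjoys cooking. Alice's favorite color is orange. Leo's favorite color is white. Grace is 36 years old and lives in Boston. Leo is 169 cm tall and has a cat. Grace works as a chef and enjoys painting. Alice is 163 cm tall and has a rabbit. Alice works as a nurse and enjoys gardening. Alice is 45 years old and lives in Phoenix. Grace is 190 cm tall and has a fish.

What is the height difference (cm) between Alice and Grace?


|163 - 190| = 27

27


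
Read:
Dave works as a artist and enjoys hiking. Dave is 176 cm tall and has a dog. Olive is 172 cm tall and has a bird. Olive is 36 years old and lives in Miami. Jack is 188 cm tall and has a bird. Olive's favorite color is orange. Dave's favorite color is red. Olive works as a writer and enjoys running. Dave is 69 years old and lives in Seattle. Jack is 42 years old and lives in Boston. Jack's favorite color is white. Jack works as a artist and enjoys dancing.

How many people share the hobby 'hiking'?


Count: 1

1


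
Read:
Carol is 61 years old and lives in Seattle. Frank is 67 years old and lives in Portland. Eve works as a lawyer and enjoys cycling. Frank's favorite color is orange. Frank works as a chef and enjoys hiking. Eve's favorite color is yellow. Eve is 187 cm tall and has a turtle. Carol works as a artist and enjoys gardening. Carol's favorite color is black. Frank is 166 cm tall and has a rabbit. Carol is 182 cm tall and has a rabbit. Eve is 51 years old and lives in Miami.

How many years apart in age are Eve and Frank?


51 vs 67, diff = 16

16


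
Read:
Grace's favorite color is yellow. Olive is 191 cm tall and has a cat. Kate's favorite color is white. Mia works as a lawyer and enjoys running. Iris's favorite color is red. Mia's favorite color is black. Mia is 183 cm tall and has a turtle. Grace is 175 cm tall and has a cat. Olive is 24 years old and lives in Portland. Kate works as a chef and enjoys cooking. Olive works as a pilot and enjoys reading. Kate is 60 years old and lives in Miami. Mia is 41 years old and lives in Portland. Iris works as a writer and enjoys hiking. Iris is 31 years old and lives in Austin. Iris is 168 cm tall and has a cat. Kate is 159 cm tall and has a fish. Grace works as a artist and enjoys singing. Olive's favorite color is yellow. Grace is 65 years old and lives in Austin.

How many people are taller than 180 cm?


Taller than 180: 2

2


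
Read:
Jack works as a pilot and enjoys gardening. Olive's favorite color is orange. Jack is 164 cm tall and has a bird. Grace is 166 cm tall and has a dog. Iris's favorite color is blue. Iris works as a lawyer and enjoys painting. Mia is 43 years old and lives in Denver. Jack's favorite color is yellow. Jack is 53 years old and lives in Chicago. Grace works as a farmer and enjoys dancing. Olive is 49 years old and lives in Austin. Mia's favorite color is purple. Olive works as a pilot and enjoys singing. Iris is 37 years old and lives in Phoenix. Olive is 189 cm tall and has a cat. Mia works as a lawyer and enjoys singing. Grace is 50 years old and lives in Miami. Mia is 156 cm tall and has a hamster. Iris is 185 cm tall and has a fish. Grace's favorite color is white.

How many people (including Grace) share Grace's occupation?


Grace is a farmer. Count = 1

1


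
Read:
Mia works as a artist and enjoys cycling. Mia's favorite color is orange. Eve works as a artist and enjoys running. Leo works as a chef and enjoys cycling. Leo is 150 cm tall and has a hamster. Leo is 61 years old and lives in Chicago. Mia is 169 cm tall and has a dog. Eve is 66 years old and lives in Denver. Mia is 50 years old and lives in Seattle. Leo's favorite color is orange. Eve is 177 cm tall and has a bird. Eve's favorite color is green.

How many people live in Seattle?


Count in Seattle: 1

1


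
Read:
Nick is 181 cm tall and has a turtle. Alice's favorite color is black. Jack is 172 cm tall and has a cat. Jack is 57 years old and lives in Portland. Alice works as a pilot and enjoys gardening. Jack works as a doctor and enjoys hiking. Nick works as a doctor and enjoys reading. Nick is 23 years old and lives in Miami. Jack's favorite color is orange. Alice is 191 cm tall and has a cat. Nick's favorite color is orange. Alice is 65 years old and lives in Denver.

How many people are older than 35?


Filter: 2

2


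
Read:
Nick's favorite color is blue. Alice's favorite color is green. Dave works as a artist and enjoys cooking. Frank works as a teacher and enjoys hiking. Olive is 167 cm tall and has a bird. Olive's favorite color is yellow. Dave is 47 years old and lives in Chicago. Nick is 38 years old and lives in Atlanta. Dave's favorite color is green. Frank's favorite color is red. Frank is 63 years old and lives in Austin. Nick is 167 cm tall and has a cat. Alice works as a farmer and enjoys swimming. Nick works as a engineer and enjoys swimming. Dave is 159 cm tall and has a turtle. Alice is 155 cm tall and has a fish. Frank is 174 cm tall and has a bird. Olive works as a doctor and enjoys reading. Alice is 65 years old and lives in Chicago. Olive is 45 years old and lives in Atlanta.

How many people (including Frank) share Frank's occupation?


Frank is a teacher. Count = 1

1


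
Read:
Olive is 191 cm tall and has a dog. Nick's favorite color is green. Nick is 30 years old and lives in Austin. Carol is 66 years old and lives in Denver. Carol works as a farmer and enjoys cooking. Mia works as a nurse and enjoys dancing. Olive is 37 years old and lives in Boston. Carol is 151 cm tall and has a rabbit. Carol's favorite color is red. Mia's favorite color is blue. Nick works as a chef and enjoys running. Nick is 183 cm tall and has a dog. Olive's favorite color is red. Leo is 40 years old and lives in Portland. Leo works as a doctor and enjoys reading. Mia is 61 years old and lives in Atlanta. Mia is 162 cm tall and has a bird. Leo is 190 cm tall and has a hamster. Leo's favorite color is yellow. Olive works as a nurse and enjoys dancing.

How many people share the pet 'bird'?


Count: 1

1


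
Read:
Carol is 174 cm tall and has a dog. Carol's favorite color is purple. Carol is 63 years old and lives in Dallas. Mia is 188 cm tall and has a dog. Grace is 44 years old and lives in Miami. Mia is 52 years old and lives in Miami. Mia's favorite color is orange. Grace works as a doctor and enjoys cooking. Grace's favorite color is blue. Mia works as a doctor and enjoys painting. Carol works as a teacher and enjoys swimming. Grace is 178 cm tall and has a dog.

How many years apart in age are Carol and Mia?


63 vs 52, diff = 11

11


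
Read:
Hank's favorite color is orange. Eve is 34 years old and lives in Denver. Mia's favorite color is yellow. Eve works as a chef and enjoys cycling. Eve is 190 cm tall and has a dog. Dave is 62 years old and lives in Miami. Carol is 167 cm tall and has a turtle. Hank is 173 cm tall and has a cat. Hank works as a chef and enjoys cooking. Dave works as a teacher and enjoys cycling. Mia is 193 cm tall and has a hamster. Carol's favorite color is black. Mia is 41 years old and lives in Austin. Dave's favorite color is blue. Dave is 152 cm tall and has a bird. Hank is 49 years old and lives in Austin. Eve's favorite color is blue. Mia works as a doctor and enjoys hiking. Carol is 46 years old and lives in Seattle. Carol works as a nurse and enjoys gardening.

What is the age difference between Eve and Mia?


|34 - 41| = 7

7


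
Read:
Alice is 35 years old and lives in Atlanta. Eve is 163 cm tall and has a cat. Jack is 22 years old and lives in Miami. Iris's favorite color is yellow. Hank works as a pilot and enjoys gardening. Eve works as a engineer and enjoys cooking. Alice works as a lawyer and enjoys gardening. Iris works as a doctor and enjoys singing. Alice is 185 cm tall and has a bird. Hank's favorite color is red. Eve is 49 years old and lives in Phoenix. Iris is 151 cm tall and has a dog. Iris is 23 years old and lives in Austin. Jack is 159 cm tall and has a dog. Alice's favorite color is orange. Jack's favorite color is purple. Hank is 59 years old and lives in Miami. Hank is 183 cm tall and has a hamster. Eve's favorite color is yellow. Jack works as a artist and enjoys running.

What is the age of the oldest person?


Oldest: Hank at 59

59


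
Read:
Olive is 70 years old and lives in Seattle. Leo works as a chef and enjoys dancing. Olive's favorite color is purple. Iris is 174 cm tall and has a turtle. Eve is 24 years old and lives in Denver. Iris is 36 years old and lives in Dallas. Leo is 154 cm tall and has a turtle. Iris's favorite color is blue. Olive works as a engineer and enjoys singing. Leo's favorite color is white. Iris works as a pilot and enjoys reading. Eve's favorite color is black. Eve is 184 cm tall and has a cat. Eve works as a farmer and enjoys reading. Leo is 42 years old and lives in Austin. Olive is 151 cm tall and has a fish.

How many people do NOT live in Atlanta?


Not in Atlanta: 4

4


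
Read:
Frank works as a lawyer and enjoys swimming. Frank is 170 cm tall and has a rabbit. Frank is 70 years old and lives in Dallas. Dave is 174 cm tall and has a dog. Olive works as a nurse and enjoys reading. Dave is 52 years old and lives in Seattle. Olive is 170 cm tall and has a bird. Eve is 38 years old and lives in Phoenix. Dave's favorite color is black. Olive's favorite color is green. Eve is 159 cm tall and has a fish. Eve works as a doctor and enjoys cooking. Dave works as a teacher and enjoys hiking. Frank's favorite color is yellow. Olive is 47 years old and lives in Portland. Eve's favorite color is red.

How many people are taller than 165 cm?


Taller than 165: 3

3


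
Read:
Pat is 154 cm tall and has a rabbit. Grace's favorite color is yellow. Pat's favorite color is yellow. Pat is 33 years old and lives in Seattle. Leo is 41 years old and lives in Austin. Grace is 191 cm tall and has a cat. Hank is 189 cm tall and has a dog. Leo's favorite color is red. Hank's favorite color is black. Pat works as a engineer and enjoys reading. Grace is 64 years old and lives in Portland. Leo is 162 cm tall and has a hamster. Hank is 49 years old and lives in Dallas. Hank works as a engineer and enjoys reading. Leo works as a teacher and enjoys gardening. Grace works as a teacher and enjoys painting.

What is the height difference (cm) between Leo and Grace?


|162 - 191| = 29

29


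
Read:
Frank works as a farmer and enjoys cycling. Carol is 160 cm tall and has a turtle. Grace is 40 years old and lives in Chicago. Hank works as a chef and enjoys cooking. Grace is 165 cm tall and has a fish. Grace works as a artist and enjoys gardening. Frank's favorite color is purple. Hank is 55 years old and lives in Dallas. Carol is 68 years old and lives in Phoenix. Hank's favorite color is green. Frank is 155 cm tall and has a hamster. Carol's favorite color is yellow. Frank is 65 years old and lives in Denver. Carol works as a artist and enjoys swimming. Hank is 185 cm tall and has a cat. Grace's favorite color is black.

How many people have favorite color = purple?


Count: 1

1


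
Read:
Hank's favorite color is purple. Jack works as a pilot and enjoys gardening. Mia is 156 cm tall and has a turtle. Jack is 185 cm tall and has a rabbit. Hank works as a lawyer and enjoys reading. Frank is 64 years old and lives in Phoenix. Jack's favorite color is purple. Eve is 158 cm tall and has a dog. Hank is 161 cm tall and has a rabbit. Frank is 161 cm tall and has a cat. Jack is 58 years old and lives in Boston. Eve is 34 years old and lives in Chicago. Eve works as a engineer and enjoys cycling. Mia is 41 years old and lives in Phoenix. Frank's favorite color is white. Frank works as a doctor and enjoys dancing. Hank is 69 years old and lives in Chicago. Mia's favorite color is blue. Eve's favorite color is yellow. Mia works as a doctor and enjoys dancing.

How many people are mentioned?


People: Jack, Hank, Eve, Frank, Mia. Count = 5

5


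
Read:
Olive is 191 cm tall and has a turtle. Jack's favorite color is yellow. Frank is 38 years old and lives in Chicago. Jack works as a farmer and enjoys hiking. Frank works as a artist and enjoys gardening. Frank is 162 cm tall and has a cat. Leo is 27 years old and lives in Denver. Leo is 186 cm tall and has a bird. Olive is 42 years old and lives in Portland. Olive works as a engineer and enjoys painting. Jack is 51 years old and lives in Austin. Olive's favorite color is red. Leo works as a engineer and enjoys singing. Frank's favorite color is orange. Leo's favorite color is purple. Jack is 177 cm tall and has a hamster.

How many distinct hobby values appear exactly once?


Unique hobby values: 4

4


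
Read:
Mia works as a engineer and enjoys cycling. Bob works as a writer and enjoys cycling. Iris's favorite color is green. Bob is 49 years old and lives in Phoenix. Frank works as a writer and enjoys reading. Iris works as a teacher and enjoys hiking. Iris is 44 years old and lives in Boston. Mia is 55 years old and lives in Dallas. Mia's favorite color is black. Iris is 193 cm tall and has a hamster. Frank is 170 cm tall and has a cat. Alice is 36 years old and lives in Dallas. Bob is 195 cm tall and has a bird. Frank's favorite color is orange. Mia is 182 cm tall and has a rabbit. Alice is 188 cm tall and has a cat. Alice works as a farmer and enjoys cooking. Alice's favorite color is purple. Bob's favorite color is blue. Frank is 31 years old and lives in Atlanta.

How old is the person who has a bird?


Person with bird is Bob, age 49

49


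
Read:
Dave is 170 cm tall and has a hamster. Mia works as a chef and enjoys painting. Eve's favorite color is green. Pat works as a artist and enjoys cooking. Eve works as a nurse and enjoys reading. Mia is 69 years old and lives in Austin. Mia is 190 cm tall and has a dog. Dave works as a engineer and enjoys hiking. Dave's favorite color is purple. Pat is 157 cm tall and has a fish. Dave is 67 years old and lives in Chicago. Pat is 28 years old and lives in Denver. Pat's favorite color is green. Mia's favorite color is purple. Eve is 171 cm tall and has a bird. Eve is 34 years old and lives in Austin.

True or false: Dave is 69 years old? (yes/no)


Dave is actually 67. no

no
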